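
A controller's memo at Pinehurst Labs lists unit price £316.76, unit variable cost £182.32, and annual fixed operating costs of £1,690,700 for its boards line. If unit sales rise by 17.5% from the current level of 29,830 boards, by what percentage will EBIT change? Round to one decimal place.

At 29,830 units, contribution = 29,830 × £134.44 = £4,010,345.20.
Operating income = contribution − fixed costs = £4,010,345.20 − £1,690,700 = £2,319,645.20.
DOL = contribution ÷ EBIT = £4,010,345.20 ÷ £2,319,645.20 = 1.7289.
%ΔEBIT = DOL × %ΔSales = 1.7289 × +17.5% = +30.3%.

+30.3%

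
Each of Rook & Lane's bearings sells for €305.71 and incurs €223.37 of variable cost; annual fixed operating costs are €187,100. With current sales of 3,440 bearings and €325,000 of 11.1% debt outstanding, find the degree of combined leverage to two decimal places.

Contribution at this volume is 3,440 × €82.34 = €283,249.60.
EBIT = €283,249.60 − €187,100 = €96,149.60. Interest = €36,075.00.
DOL = €283,249.60 ÷ €96,149.60 = 2.9459; DFL = €96,149.60 ÷ €60,074.60 = 1.6005.
DCL = DOL × DFL = 2.9459 × 1.6005 = 4.7149.

4.71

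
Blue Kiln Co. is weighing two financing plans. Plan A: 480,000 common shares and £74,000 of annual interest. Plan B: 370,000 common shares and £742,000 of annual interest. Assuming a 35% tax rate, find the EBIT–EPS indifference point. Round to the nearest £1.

Set EPS_A = EPS_B: (EBIT − £74,000)(1 − 0.35) ÷ 480,000 = (EBIT − £742,000)(1 − 0.35) ÷ 370,000.
Cancelling (1 − t) and cross-multiplying: 370,000·(EBIT − 74,000) = 480,000·(EBIT − 742,000).
Solving, EBIT = (742,000·480,000 − 74,000·370,000) / (480,000 − 370,000) = 328,780,000,000 / 110,000 = 2,988,909.09.

£2,988,909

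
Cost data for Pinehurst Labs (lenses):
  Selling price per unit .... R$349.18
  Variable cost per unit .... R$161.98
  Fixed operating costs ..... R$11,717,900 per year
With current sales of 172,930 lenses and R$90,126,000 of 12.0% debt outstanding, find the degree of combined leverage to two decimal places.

3.29

Contribution at this volume is 172,930 × R$187.20 = R$32,372,496.00.
Operating income = contribution − fixed costs = R$32,372,496.00 − R$11,717,900 = R$20,654,596.00. Interest = R$10,815,120.00.
DOL = R$32,372,496.00 ÷ R$20,654,596.00 = 1.5673; DFL = R$20,654,596.00 ÷ R$9,839,476.00 = 2.0992.
DCL = DOL × DFL = 1.5673 × 2.0992 = 3.2901.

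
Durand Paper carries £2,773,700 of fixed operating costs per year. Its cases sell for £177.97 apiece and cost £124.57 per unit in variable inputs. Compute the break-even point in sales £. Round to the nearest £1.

£9,244,108

Contribution margin per unit = £177.97 − £124.57 = £53.40, a CM ratio of £53.40 ÷ £177.97 = 0.3001.
Break-even revenue = fixed costs × price ÷ CM = £2,773,700 × £177.97 ÷ £53.40 = £9,244,108.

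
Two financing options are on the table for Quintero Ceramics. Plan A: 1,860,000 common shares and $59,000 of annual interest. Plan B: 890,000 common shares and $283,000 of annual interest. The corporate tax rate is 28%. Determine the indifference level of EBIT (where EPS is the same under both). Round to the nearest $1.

At indifference, (EBIT − 59,000)(1 − t)/1,860,000 = (EBIT − 283,000)(1 − t)/890,000.
The (1 − t) factor cancels: (EBIT − 59,000) × 890,000 = (EBIT − 283,000) × 1,860,000.
Solving, EBIT = (283,000·1,860,000 − 59,000·890,000) / (1,860,000 − 890,000) = 473,870,000,000 / 970,000 = 488,525.77.

$488,526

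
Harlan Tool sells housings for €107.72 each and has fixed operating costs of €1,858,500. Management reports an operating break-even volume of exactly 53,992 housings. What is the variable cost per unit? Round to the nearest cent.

€73.30

Contribution per unit must be FC / Q = €1,858,500 / 53,992 = €34.4218.
Hence VC = price − CM = €107.72 − €34.4218 = €73.30.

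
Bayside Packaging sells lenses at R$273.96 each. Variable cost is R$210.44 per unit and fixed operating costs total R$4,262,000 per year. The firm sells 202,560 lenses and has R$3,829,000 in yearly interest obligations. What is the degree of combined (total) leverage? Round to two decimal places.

2.69

Contribution at this volume is 202,560 × R$63.52 = R$12,866,611.20.
Operating income = contribution − fixed costs = R$12,866,611.20 − R$4,262,000 = R$8,604,611.20. Interest = R$3,829,000.00, so EBIT − I = R$4,775,611.20.
Degree of total leverage = total CM / (EBIT − interest) = R$12,866,611.20 / R$4,775,611.20 = 2.6942.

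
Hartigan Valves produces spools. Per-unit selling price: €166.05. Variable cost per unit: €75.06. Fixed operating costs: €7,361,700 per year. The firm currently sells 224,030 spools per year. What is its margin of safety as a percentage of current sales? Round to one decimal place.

Each unit contributes €166.05 − €75.06 = €90.99. Break-even units = €7,361,700 ÷ €90.99 = 80,906.69; break-even revenue = 80,906.69 × €166.05 = €13,434,556.38.
Current sales = 224,030 × €166.05 = €37,200,181.50.
Margin of safety = (€37,200,181.50 − €13,434,556.38) ÷ €37,200,181.50 = 63.9%.

63.9%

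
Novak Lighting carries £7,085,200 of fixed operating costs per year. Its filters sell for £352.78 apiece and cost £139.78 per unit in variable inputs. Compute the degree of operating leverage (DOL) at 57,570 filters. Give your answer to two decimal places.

Total contribution margin = 57,570 × £213.00 = £12,262,410.00.
Operating income = contribution − fixed costs = £12,262,410.00 − £7,085,200 = £5,177,210.00.
DOL = contribution ÷ EBIT = £12,262,410.00 ÷ £5,177,210.00 = 2.3685.

2.37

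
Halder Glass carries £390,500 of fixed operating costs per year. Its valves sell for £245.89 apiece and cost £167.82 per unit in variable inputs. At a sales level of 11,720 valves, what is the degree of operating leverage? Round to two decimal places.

1.74

At 11,720 units, contribution = 11,720 × £78.07 = £914,980.40.
Operating income = contribution − fixed costs = £914,980.40 − £390,500 = £524,480.40.
Degree of operating leverage = £914,980.40 / £524,480.40 = 1.7445.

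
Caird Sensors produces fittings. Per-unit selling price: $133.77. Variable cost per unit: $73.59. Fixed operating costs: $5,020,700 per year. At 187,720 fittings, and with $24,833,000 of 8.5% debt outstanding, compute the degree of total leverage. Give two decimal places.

At 187,720 units, contribution = 187,720 × $60.18 = $11,296,989.60.
Operating income = contribution − fixed costs = $11,296,989.60 − $5,020,700 = $6,276,289.60. Interest = $2,110,805.00.
DOL = $11,296,989.60 ÷ $6,276,289.60 = 1.7999; DFL = $6,276,289.60 ÷ $4,165,484.60 = 1.5067.
DCL = DOL × DFL = 1.7999 × 1.5067 = 2.7119.

2.71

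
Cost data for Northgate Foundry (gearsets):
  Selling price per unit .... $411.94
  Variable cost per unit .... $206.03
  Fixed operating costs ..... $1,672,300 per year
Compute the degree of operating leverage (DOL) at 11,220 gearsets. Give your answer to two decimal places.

At 11,220 units, contribution = 11,220 × $205.91 = $2,310,310.20.
Subtracting fixed costs: EBIT = $2,310,310.20 − $1,672,300 = $638,010.20.
Degree of operating leverage = $2,310,310.20 / $638,010.20 = 3.6211.

3.62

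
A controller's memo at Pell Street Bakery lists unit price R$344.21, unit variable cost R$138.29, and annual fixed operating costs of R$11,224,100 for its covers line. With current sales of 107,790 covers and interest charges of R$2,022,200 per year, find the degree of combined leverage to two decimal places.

2.48

At 107,790 units, contribution = 107,790 × R$205.92 = R$22,196,116.80.
EBIT = R$22,196,116.80 − R$11,224,100 = R$10,972,016.80. Interest = R$2,022,200.00.
DOL = R$22,196,116.80 ÷ R$10,972,016.80 = 2.0230; DFL = R$10,972,016.80 ÷ R$8,949,816.80 = 1.2259.
DCL = DOL × DFL = 2.0230 × 1.2259 = 2.4800.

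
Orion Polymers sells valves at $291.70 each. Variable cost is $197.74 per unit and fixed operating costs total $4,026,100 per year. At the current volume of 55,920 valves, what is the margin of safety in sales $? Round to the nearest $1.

Contribution margin per unit = $291.70 − $197.74 = $93.96. Break-even units = $4,026,100 ÷ $93.96 = 42,849.08; break-even revenue = 42,849.08 × $291.70 = $12,499,078.01.
Actual sales revenue = 55,920 × $291.70 = $16,311,864.00.
Margin of safety = $16,311,864.00 − $12,499,078.01 = $3,812,786.

$3,812,786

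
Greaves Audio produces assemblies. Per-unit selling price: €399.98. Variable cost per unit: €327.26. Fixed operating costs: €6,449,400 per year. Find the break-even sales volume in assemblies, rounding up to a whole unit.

Unit CM = price − variable cost = €399.98 − €327.26 = €72.72.
Break-even volume = fixed costs ÷ CM per unit = €6,449,400 ÷ €72.72 = 88,688.12, so 88,689 assemblies.

88,689 assemblies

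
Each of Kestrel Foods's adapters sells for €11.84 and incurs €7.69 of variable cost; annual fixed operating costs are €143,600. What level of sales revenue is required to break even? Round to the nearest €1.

CM per unit = €11.84 − €7.69 = €4.15; CM ratio = €4.15 / €11.84 = 0.3505.
Break-even revenue = fixed costs × price ÷ CM = €143,600 × €11.84 ÷ €4.15 = €409,693.

€409,693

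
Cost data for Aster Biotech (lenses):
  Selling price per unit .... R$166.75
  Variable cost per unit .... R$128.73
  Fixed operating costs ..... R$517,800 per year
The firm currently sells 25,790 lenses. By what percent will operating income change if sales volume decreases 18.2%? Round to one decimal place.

Contribution at this volume is 25,790 × R$38.02 = R$980,535.80.
EBIT = R$980,535.80 − R$517,800 = R$462,735.80.
DOL = contribution ÷ EBIT = R$980,535.80 ÷ R$462,735.80 = 2.1190.
So EBIT moves 2.1190 × (-18.2%) = -38.6%.

-38.6%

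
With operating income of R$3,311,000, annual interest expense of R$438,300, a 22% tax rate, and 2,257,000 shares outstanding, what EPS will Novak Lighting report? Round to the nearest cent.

Pre-tax income = R$3,311,000 − R$438,300.00 = R$2,872,700.00.
After tax at 22%: net income = R$2,872,700.00 × 0.78 = R$2,240,706.00.
EPS = R$2,240,706.00 ÷ 2,257,000 = R$0.99.

R$0.99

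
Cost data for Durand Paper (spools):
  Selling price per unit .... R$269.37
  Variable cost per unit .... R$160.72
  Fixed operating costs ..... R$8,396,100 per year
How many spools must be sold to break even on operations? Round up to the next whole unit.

Each unit contributes R$269.37 − R$160.72 = R$108.65.
Units to break even: R$8,396,100 ÷ R$108.65 = 77,276.58, rounded up to 77,277.

77,277 spools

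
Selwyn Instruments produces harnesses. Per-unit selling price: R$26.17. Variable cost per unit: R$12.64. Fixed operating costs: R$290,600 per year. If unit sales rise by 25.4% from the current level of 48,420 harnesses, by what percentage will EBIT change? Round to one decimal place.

+45.6%

Contribution at this volume is 48,420 × R$13.53 = R$655,122.60.
EBIT = R$655,122.60 − R$290,600 = R$364,522.60.
Degree of operating leverage = R$655,122.60 / R$364,522.60 = 1.7972.
Operating income changes by 1.7972 × +25.4% = +45.6%.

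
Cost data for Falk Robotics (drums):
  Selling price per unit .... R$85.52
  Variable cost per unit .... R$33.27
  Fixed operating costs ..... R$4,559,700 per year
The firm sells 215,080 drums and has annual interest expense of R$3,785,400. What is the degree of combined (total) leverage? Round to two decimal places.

Total contribution margin = 215,080 × R$52.25 = R$11,237,930.00.
Subtracting fixed costs: EBIT = R$11,237,930.00 − R$4,559,700 = R$6,678,230.00. Interest = R$3,785,400.00.
DOL = R$11,237,930.00 ÷ R$6,678,230.00 = 1.6828; DFL = R$6,678,230.00 ÷ R$2,892,830.00 = 2.3085.
Combined leverage = 1.6828 × 2.3085 = 3.8847.

3.88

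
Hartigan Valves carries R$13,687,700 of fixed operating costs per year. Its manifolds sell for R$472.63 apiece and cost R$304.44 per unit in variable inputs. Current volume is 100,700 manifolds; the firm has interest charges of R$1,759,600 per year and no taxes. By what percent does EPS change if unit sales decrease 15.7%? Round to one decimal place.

At 100,700 units, contribution = 100,700 × R$168.19 = R$16,936,733.00.
Operating income = contribution − fixed costs = R$16,936,733.00 − R$13,687,700 = R$3,249,033.00.
Interest = R$1,759,600.00, so EBIT − I = R$1,489,433.00.
Degree of combined leverage = contribution ÷ (EBIT − I) = R$16,936,733.00 ÷ R$1,489,433.00 = 11.3713.
%ΔEPS = DCL × %ΔSales = 11.3713 × -15.7% = -178.5%.

-178.5%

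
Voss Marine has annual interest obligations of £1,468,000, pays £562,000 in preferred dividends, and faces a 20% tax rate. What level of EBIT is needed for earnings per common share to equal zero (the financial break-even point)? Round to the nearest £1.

£2,170,500

Preferred dividends are paid after tax, so their pre-tax equivalent is £562,000 ÷ (1 − 0.20) = £702,500.00.
EPS = 0 when EBIT covers interest plus the pre-tax preferred burden: £1,468,000 + £702,500.00 = £2,170,500.00.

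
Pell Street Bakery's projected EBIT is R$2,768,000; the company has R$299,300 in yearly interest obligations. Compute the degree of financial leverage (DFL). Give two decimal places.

Annual interest charges come to R$299,300.00.
Degree of financial leverage = EBIT / (EBIT − interest) = R$2,768,000 / R$2,468,700.00 = 1.1212.

1.12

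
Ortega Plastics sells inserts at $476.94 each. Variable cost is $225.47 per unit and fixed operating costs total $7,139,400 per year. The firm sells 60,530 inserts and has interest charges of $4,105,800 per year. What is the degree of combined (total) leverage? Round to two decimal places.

3.83

Contribution at this volume is 60,530 × $251.47 = $15,221,479.10.
EBIT = $15,221,479.10 − $7,139,400 = $8,082,079.10. Interest = $4,105,800.00, so EBIT − I = $3,976,279.10.
Degree of total leverage = total CM / (EBIT − interest) = $15,221,479.10 / $3,976,279.10 = 3.8281.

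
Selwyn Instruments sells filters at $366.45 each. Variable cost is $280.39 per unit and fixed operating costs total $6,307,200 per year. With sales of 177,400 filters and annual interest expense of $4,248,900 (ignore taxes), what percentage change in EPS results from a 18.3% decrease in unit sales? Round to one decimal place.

Total contribution margin = 177,400 × $86.06 = $15,267,044.00.
Subtracting fixed costs: EBIT = $15,267,044.00 − $6,307,200 = $8,959,844.00.
Interest = $4,248,900.00, so EBIT − I = $4,710,944.00.
DCL = total CM / (EBIT − I) = $15,267,044.00 / $4,710,944.00 = 3.2408.
EPS therefore changes by 3.2408 × (-18.3%) = -59.3%.

-59.3%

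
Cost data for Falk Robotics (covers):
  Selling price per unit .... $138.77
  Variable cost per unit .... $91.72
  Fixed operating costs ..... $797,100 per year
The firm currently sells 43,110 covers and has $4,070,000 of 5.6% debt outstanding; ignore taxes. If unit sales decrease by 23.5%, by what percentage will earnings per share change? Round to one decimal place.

-47.5%

Contribution at this volume is 43,110 × $47.05 = $2,028,325.50.
Subtracting fixed costs: EBIT = $2,028,325.50 − $797,100 = $1,231,225.50.
After interest of $227,920.00, pre-tax earnings = $1,003,305.50.
Degree of combined leverage = contribution ÷ (EBIT − I) = $2,028,325.50 ÷ $1,003,305.50 = 2.0216.
EPS therefore changes by 2.0216 × (-23.5%) = -47.5%.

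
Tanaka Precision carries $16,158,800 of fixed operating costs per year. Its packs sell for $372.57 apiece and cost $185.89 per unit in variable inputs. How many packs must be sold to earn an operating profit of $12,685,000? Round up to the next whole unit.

154,510 packs

Each unit contributes $372.57 − $185.89 = $186.68.
Required volume = (fixed costs + target profit) ÷ CM = ($16,158,800 + $12,685,000) ÷ $186.68 = 154,509.32, so 154,510 packs.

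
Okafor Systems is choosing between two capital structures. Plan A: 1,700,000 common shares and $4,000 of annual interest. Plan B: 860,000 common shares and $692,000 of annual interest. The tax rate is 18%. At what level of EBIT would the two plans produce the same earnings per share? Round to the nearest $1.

At indifference, (EBIT − 4,000)(1 − t)/1,700,000 = (EBIT − 692,000)(1 − t)/860,000.
Cancelling (1 − t) and cross-multiplying: 860,000·(EBIT − 4,000) = 1,700,000·(EBIT − 692,000).
Solving, EBIT = (692,000·1,700,000 − 4,000·860,000) / (1,700,000 − 860,000) = 1,172,960,000,000 / 840,000 = 1,396,380.95.

$1,396,381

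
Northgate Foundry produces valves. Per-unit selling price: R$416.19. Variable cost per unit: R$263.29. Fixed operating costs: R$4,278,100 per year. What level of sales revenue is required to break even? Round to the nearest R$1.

R$11,644,882

Contribution margin per unit = R$416.19 − R$263.29 = R$152.90, a CM ratio of R$152.90 ÷ R$416.19 = 0.3674.
Break-even revenue = fixed costs × price ÷ CM = R$4,278,100 × R$416.19 ÷ R$152.90 = R$11,644,882.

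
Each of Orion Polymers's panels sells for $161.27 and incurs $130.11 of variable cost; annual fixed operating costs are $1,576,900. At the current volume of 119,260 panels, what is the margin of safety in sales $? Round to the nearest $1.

$11,071,742

Contribution margin per unit = $161.27 − $130.11 = $31.16. Break-even units = $1,576,900 ÷ $31.16 = 50,606.55; break-even revenue = 50,606.55 × $161.27 = $8,161,317.81.
Actual sales revenue = 119,260 × $161.27 = $19,233,060.20.
Margin of safety = $19,233,060.20 − $8,161,317.81 = $11,071,742.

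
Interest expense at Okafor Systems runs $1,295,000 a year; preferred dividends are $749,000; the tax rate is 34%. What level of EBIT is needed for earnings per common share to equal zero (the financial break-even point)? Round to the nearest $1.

$2,429,848

Preferred dividends are paid after tax, so their pre-tax equivalent is $749,000 ÷ (1 − 0.34) = $1,134,848.48.
EPS = 0 when EBIT covers interest plus the pre-tax preferred burden: $1,295,000 + $1,134,848.48 = $2,429,848.48.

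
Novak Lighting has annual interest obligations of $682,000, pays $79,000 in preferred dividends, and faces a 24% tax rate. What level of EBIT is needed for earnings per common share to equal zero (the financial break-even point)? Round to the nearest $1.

$785,947

Preferred dividends are paid after tax, so their pre-tax equivalent is $79,000 ÷ (1 − 0.24) = $103,947.37.
Financial break-even EBIT = interest + D_p ÷ (1 − t) = $682,000 + $103,947.37 = $785,947.37.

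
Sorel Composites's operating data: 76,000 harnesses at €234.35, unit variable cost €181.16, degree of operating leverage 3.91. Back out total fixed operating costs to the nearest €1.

Contribution at this volume is 76,000 × €53.19 = €4,042,440.00.
DOL = contribution / EBIT, so EBIT = €4,042,440.00 / 3.91 = €1,033,872.12.
Fixed costs = CM − EBIT = €4,042,440.00 − €1,033,872.12 = €3,008,568.

€3,008,568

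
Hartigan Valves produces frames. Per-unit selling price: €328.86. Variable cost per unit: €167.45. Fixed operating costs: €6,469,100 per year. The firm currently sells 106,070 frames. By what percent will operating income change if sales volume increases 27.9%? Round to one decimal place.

Contribution at this volume is 106,070 × €161.41 = €17,120,758.70.
EBIT = €17,120,758.70 − €6,469,100 = €10,651,658.70.
So DOL = total CM / EBIT = €17,120,758.70 / €10,651,658.70 = 1.6073.
So EBIT moves 1.6073 × (+27.9%) = +44.8%.

+44.8%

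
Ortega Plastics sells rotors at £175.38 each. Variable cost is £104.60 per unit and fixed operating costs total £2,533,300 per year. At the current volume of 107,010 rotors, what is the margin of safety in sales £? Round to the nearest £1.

Contribution margin per unit = £175.38 − £104.60 = £70.78. Break-even units = £2,533,300 ÷ £70.78 = 35,791.18; break-even revenue = 35,791.18 × £175.38 = £6,277,057.84.
Current sales = 107,010 × £175.38 = £18,767,413.80.
Margin of safety = £18,767,413.80 − £6,277,057.84 = £12,490,356.

£12,490,356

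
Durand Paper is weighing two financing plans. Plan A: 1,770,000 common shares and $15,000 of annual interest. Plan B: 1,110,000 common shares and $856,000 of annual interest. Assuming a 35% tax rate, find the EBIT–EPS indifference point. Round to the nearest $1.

$2,270,409

Set EPS_A = EPS_B: (EBIT − $15,000)(1 − 0.35) ÷ 1,770,000 = (EBIT − $856,000)(1 − 0.35) ÷ 1,110,000.
Cancelling (1 − t) and cross-multiplying: 1,110,000·(EBIT − 15,000) = 1,770,000·(EBIT − 856,000).
EBIT × (1,770,000 − 1,110,000) = 856,000 × 1,770,000 − 15,000 × 1,110,000 = 1,498,470,000,000, so EBIT = 1,498,470,000,000 ÷ 660,000 = 2,270,409.09.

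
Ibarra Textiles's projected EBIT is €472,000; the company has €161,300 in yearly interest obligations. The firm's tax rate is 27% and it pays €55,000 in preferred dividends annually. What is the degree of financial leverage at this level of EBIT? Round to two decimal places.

2.01

Interest = €161,300.00.
Pre-tax preferred-dividend burden = €55,000 ÷ (1 − 0.27) = €75,342.47.
DFL = EBIT ÷ [EBIT − I − D_p/(1−t)] = €472,000 ÷ [€472,000 − €161,300.00 − €75,342.47] = €472,000 ÷ €235,357.53 = 2.0055.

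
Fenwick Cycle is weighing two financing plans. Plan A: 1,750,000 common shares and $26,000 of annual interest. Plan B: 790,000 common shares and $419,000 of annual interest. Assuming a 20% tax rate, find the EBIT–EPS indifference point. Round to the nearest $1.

$742,406

At indifference, (EBIT − 26,000)(1 − t)/1,750,000 = (EBIT − 419,000)(1 − t)/790,000.
Cancelling (1 − t) and cross-multiplying: 790,000·(EBIT − 26,000) = 1,750,000·(EBIT − 419,000).
Solving, EBIT = (419,000·1,750,000 − 26,000·790,000) / (1,750,000 − 790,000) = 712,710,000,000 / 960,000 = 742,406.25.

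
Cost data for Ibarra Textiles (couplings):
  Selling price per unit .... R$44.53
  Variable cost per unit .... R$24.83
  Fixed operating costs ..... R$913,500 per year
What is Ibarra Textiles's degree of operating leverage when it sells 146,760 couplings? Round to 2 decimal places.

1.46

At 146,760 units, contribution = 146,760 × R$19.70 = R$2,891,172.00.
Operating income = contribution − fixed costs = R$2,891,172.00 − R$913,500 = R$1,977,672.00.
DOL = contribution ÷ EBIT = R$2,891,172.00 ÷ R$1,977,672.00 = 1.4619.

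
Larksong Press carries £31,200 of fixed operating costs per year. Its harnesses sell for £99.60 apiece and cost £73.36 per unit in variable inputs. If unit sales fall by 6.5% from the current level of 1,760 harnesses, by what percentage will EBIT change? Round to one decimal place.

At 1,760 units, contribution = 1,760 × £26.24 = £46,182.40.
Subtracting fixed costs: EBIT = £46,182.40 − £31,200 = £14,982.40.
DOL = contribution ÷ EBIT = £46,182.40 ÷ £14,982.40 = 3.0824.
So EBIT moves 3.0824 × (-6.5%) = -20.0%.

-20.0%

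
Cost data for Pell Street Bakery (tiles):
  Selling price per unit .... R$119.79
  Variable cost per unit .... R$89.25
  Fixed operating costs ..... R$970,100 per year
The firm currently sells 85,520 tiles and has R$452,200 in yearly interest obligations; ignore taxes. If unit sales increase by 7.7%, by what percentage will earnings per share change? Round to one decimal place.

+16.9%

Contribution at this volume is 85,520 × R$30.54 = R$2,611,780.80.
Operating income = contribution − fixed costs = R$2,611,780.80 − R$970,100 = R$1,641,680.80.
After interest of R$452,200.00, pre-tax earnings = R$1,189,480.80.
Degree of combined leverage = contribution ÷ (EBIT − I) = R$2,611,780.80 ÷ R$1,189,480.80 = 2.1957.
EPS therefore changes by 2.1957 × (+7.7%) = +16.9%.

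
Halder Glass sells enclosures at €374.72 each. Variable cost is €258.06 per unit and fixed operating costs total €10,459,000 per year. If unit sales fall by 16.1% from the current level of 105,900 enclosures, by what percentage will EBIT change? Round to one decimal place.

Contribution at this volume is 105,900 × €116.66 = €12,354,294.00.
Subtracting fixed costs: EBIT = €12,354,294.00 − €10,459,000 = €1,895,294.00.
So DOL = total CM / EBIT = €12,354,294.00 / €1,895,294.00 = 6.5184.
%ΔEBIT = DOL × %ΔSales = 6.5184 × -16.1% = -104.9%.

-104.9%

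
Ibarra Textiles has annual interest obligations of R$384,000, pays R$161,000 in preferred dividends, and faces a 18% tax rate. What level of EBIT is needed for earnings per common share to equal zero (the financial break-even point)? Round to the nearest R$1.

R$580,341

Preferred dividends are paid after tax, so their pre-tax equivalent is R$161,000 ÷ (1 − 0.18) = R$196,341.46.
EPS = 0 when EBIT covers interest plus the pre-tax preferred burden: R$384,000 + R$196,341.46 = R$580,341.46.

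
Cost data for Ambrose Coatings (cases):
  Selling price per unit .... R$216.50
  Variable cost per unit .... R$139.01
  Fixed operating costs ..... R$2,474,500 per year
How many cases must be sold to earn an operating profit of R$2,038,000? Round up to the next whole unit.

Contribution margin per unit = R$216.50 − R$139.01 = R$77.49.
Units = (FC + target) / CM = (R$2,474,500 + R$2,038,000) / R$77.49 = 58,233.32, so 58,234 cases.

58,234 cases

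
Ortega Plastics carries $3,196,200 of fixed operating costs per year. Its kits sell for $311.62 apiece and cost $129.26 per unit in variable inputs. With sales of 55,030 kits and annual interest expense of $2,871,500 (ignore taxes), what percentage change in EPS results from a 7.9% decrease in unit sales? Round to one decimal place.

Total contribution margin = 55,030 × $182.36 = $10,035,270.80.
Subtracting fixed costs: EBIT = $10,035,270.80 − $3,196,200 = $6,839,070.80.
After interest of $2,871,500.00, pre-tax earnings = $3,967,570.80.
Degree of combined leverage = contribution ÷ (EBIT − I) = $10,035,270.80 ÷ $3,967,570.80 = 2.5293.
%ΔEPS = DCL × %ΔSales = 2.5293 × -7.9% = -20.0%.

-20.0%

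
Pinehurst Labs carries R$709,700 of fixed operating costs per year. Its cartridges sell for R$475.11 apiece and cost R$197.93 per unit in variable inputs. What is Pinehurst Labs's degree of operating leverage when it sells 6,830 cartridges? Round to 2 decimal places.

1.60

Contribution at this volume is 6,830 × R$277.18 = R$1,893,139.40.
Operating income = contribution − fixed costs = R$1,893,139.40 − R$709,700 = R$1,183,439.40.
DOL = contribution ÷ EBIT = R$1,893,139.40 ÷ R$1,183,439.40 = 1.5997.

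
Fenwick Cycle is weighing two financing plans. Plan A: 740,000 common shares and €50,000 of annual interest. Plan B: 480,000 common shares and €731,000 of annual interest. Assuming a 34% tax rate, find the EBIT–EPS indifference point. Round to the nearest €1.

At indifference, (EBIT − 50,000)(1 − t)/740,000 = (EBIT − 731,000)(1 − t)/480,000.
The (1 − t) factor cancels: (EBIT − 50,000) × 480,000 = (EBIT − 731,000) × 740,000.
EBIT × (740,000 − 480,000) = 731,000 × 740,000 − 50,000 × 480,000 = 516,940,000,000, so EBIT = 516,940,000,000 ÷ 260,000 = 1,988,230.77.

€1,988,231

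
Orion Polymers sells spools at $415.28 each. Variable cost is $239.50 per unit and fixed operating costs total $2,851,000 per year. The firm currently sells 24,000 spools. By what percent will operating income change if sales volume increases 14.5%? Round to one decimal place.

Contribution at this volume is 24,000 × $175.78 = $4,218,720.00.
Operating income = contribution − fixed costs = $4,218,720.00 − $2,851,000 = $1,367,720.00.
Degree of operating leverage = $4,218,720.00 / $1,367,720.00 = 3.0845.
Operating income changes by 3.0845 × +14.5% = +44.7%.

+44.7%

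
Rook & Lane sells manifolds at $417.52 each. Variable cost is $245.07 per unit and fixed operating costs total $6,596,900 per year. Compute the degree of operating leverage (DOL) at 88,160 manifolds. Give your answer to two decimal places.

1.77

Contribution at this volume is 88,160 × $172.45 = $15,203,192.00.
Subtracting fixed costs: EBIT = $15,203,192.00 − $6,596,900 = $8,606,292.00.
DOL = contribution ÷ EBIT = $15,203,192.00 ÷ $8,606,292.00 = 1.7665.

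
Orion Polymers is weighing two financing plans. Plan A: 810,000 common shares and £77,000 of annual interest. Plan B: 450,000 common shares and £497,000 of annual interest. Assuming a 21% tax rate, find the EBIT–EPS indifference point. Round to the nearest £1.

£1,022,000

Set EPS_A = EPS_B: (EBIT − £77,000)(1 − 0.21) ÷ 810,000 = (EBIT − £497,000)(1 − 0.21) ÷ 450,000.
The (1 − t) factor cancels: (EBIT − 77,000) × 450,000 = (EBIT − 497,000) × 810,000.
EBIT × (810,000 − 450,000) = 497,000 × 810,000 − 77,000 × 450,000 = 367,920,000,000, so EBIT = 367,920,000,000 ÷ 360,000 = 1,022,000.00.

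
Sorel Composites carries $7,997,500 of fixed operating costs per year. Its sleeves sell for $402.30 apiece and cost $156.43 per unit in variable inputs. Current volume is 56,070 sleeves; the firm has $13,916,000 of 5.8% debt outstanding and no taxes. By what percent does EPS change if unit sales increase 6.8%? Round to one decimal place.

Contribution at this volume is 56,070 × $245.87 = $13,785,930.90.
Subtracting fixed costs: EBIT = $13,785,930.90 − $7,997,500 = $5,788,430.90.
Interest = $807,128.00, so EBIT − I = $4,981,302.90.
Degree of combined leverage = contribution ÷ (EBIT − I) = $13,785,930.90 ÷ $4,981,302.90 = 2.7675.
%ΔEPS = DCL × %ΔSales = 2.7675 × +6.8% = +18.8%.

+18.8%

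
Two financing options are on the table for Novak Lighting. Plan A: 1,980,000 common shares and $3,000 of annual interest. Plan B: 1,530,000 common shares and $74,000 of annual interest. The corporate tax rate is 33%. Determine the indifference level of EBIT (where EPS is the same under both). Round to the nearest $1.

$315,400

At indifference, (EBIT − 3,000)(1 − t)/1,980,000 = (EBIT − 74,000)(1 − t)/1,530,000.
Cancelling (1 − t) and cross-multiplying: 1,530,000·(EBIT − 3,000) = 1,980,000·(EBIT − 74,000).
EBIT × (1,980,000 − 1,530,000) = 74,000 × 1,980,000 − 3,000 × 1,530,000 = 141,930,000,000, so EBIT = 141,930,000,000 ÷ 450,000 = 315,400.00.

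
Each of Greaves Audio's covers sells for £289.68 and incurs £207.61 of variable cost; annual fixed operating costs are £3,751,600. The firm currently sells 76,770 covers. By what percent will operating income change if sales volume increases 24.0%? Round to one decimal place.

At 76,770 units, contribution = 76,770 × £82.07 = £6,300,513.90.
EBIT = £6,300,513.90 − £3,751,600 = £2,548,913.90.
So DOL = total CM / EBIT = £6,300,513.90 / £2,548,913.90 = 2.4718.
Operating income changes by 2.4718 × +24.0% = +59.3%.

+59.3%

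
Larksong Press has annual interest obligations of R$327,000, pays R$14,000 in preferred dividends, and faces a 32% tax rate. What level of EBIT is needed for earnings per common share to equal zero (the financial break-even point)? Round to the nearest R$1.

Preferred dividends are paid after tax, so their pre-tax equivalent is R$14,000 ÷ (1 − 0.32) = R$20,588.24.
EPS = 0 when EBIT covers interest plus the pre-tax preferred burden: R$327,000 + R$20,588.24 = R$347,588.24.

R$347,588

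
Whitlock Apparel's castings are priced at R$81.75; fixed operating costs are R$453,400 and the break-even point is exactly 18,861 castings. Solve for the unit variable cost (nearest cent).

At break-even, FC = Q × (P − VC), so P − VC = R$453,400 ÷ 18,861 = R$24.0390.
Hence VC = price − CM = R$81.75 − R$24.0390 = R$57.71.

R$57.71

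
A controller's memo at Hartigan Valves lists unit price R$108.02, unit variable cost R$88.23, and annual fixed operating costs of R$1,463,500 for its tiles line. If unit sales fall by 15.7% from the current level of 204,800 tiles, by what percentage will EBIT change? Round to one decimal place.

Total contribution margin = 204,800 × R$19.79 = R$4,052,992.00.
Subtracting fixed costs: EBIT = R$4,052,992.00 − R$1,463,500 = R$2,589,492.00.
DOL = contribution ÷ EBIT = R$4,052,992.00 ÷ R$2,589,492.00 = 1.5652.
Operating income changes by 1.5652 × -15.7% = -24.6%.

-24.6%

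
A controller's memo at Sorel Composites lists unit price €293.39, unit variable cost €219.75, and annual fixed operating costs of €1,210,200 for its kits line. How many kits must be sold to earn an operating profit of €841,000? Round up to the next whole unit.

Contribution margin per unit = €293.39 − €219.75 = €73.64.
Need Q such that Q × €73.64 − €1,210,200 = €841,000, i.e. Q = €2,051,200 / €73.64 = 27,854.43 → 27,855.

27,855 kits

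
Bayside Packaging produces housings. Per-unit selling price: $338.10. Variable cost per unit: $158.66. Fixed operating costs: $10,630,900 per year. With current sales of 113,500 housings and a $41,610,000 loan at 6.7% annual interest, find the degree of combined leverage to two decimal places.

Contribution at this volume is 113,500 × $179.44 = $20,366,440.00.
Operating income = contribution − fixed costs = $20,366,440.00 − $10,630,900 = $9,735,540.00. Interest = $2,787,870.00.
DOL = $20,366,440.00 ÷ $9,735,540.00 = 2.0920; DFL = $9,735,540.00 ÷ $6,947,670.00 = 1.4013.
Combined leverage = 2.0920 × 1.4013 = 2.9315.

2.93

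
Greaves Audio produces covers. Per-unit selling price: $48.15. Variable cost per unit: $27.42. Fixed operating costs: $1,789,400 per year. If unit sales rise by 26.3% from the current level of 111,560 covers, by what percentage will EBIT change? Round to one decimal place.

At 111,560 units, contribution = 111,560 × $20.73 = $2,312,638.80.
Subtracting fixed costs: EBIT = $2,312,638.80 − $1,789,400 = $523,238.80.
So DOL = total CM / EBIT = $2,312,638.80 / $523,238.80 = 4.4199.
So EBIT moves 4.4199 × (+26.3%) = +116.2%.

+116.2%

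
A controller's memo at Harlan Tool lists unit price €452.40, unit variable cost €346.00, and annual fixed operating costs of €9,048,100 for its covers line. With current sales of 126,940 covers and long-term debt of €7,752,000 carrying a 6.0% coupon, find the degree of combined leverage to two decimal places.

3.38

Total contribution margin = 126,940 × €106.40 = €13,506,416.00.
EBIT = €13,506,416.00 − €9,048,100 = €4,458,316.00. Interest = €465,120.00.
DOL = €13,506,416.00 ÷ €4,458,316.00 = 3.0295; DFL = €4,458,316.00 ÷ €3,993,196.00 = 1.1165.
Combined leverage = 3.0295 × 1.1165 = 3.3824.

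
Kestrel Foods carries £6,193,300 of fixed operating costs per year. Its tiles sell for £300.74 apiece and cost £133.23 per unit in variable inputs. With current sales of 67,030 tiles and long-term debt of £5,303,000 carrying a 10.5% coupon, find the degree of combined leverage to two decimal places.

Contribution at this volume is 67,030 × £167.51 = £11,228,195.30.
Operating income = contribution − fixed costs = £11,228,195.30 − £6,193,300 = £5,034,895.30. Interest = £556,815.00.
DOL = £11,228,195.30 ÷ £5,034,895.30 = 2.2301; DFL = £5,034,895.30 ÷ £4,478,080.30 = 1.1243.
DCL = DOL × DFL = 2.2301 × 1.1243 = 2.5073.

2.51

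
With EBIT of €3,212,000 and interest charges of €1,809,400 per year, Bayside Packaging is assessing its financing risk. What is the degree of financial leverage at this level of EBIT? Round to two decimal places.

Interest = €1,809,400.00.
Degree of financial leverage = EBIT / (EBIT − interest) = €3,212,000 / €1,402,600.00 = 2.2900.

2.29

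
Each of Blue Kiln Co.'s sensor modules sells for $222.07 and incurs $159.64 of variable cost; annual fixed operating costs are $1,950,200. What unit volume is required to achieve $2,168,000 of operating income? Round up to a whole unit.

65,966 sensor modules

Unit CM = price − variable cost = $222.07 − $159.64 = $62.43.
Units = (FC + target) / CM = ($1,950,200 + $2,168,000) / $62.43 = 65,965.08, so 65,966 sensor modules.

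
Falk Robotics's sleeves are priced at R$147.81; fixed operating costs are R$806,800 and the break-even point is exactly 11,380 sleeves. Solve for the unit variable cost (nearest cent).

R$76.91

At break-even, FC = Q × (P − VC), so P − VC = R$806,800 ÷ 11,380 = R$70.8963.
Variable cost per unit = R$147.81 − R$70.8963 = R$76.91.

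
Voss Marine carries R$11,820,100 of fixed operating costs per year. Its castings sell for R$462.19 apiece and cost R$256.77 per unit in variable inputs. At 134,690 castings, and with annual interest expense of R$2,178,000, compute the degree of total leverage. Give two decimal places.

2.02

Contribution at this volume is 134,690 × R$205.42 = R$27,668,019.80.
Operating income = contribution − fixed costs = R$27,668,019.80 − R$11,820,100 = R$15,847,919.80. Interest = R$2,178,000.00.
DOL = R$27,668,019.80 ÷ R$15,847,919.80 = 1.7458; DFL = R$15,847,919.80 ÷ R$13,669,919.80 = 1.1593.
Combined leverage = 1.7458 × 1.1593 = 2.0239.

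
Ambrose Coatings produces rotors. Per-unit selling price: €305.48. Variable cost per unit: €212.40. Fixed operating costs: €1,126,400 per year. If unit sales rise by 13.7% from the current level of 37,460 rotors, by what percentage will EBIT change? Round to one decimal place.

+20.2%

Total contribution margin = 37,460 × €93.08 = €3,486,776.80.
Subtracting fixed costs: EBIT = €3,486,776.80 − €1,126,400 = €2,360,376.80.
Degree of operating leverage = €3,486,776.80 / €2,360,376.80 = 1.4772.
So EBIT moves 1.4772 × (+13.7%) = +20.2%.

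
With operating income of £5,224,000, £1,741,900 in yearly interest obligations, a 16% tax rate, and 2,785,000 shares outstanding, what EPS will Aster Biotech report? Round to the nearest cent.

£1.05

Interest = £1,741,900.00, so EBT = £5,224,000 − £1,741,900.00 = £3,482,100.00.
Net income = £3,482,100.00 × (1 − 0.16) = £2,924,964.00.
EPS = £2,924,964.00 ÷ 2,785,000 = £1.05.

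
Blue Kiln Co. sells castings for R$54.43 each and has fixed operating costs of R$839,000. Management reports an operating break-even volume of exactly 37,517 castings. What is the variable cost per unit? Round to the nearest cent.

R$32.07

At break-even, FC = Q × (P − VC), so P − VC = R$839,000 ÷ 37,517 = R$22.3632.
Hence VC = price − CM = R$54.43 − R$22.3632 = R$32.07.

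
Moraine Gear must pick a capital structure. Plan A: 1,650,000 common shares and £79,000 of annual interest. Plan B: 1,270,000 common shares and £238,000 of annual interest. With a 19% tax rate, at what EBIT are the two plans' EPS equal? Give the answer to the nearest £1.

Set EPS_A = EPS_B: (EBIT − £79,000)(1 − 0.19) ÷ 1,650,000 = (EBIT − £238,000)(1 − 0.19) ÷ 1,270,000.
Cancelling (1 − t) and cross-multiplying: 1,270,000·(EBIT − 79,000) = 1,650,000·(EBIT − 238,000).
Solving, EBIT = (238,000·1,650,000 − 79,000·1,270,000) / (1,650,000 − 1,270,000) = 292,370,000,000 / 380,000 = 769,394.74.

£769,395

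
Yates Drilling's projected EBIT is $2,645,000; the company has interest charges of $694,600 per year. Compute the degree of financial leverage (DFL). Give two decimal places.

1.36

Annual interest charges come to $694,600.00.
DFL = EBIT ÷ (EBIT − I) = $2,645,000 ÷ ($2,645,000 − $694,600.00) = $2,645,000 ÷ $1,950,400.00 = 1.3561.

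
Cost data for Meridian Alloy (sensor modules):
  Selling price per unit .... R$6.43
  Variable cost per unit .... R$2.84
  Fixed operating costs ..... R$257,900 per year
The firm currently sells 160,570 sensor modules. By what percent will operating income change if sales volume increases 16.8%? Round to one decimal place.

At 160,570 units, contribution = 160,570 × R$3.59 = R$576,446.30.
Subtracting fixed costs: EBIT = R$576,446.30 − R$257,900 = R$318,546.30.
DOL = contribution ÷ EBIT = R$576,446.30 ÷ R$318,546.30 = 1.8096.
%ΔEBIT = DOL × %ΔSales = 1.8096 × +16.8% = +30.4%.

+30.4%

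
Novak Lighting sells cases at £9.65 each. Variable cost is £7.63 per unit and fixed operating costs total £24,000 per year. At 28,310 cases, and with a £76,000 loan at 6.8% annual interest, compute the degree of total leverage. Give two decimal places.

Contribution at this volume is 28,310 × £2.02 = £57,186.20.
Operating income = contribution − fixed costs = £57,186.20 − £24,000 = £33,186.20. Interest = £5,168.00, so EBIT − I = £28,018.20.
DCL = contribution ÷ (EBIT − I) = £57,186.20 ÷ £28,018.20 = 2.0410.

2.04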